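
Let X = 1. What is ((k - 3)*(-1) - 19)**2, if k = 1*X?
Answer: 289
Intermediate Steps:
k = 1 (k = 1*1 = 1)
((k - 3)*(-1) - 19)**2 = ((1 - 3)*(-1) - 19)**2 = (-2*(-1) - 19)**2 = (2 - 19)**2 = (-17)**2 = 289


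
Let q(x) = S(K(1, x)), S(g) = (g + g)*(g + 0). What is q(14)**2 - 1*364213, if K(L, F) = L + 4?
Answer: -361713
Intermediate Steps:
K(L, F) = 4 + L
S(g) = 2*g**2 (S(g) = (2*g)*g = 2*g**2)
q(x) = 50 (q(x) = 2*(4 + 1)**2 = 2*5**2 = 2*25 = 50)
q(14)**2 - 1*364213 = 50**2 - 1*364213 = 2500 - 364213 = -361713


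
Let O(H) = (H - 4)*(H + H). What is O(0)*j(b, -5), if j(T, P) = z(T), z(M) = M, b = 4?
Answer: 0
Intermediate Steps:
j(T, P) = T
O(H) = 2*H*(-4 + H) (O(H) = (-4 + H)*(2*H) = 2*H*(-4 + H))
O(0)*j(b, -5) = (2*0*(-4 + 0))*4 = (2*0*(-4))*4 = 0*4 = 0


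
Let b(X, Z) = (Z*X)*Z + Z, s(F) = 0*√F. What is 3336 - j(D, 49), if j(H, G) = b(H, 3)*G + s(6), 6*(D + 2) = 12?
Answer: 3189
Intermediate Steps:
D = 0 (D = -2 + (⅙)*12 = -2 + 2 = 0)
s(F) = 0
b(X, Z) = Z + X*Z² (b(X, Z) = (X*Z)*Z + Z = X*Z² + Z = Z + X*Z²)
j(H, G) = G*(3 + 9*H) (j(H, G) = (3*(1 + H*3))*G + 0 = (3*(1 + 3*H))*G + 0 = (3 + 9*H)*G + 0 = G*(3 + 9*H) + 0 = G*(3 + 9*H))
3336 - j(D, 49) = 3336 - 3*49*(1 + 3*0) = 3336 - 3*49*(1 + 0) = 3336 - 3*49 = 3336 - 1*147 = 3336 - 147 = 3189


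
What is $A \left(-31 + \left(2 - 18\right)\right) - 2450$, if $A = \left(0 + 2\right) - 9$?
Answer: $-2121$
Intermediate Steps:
$A = -7$ ($A = 2 - 9 = -7$)
$A \left(-31 + \left(2 - 18\right)\right) - 2450 = - 7 \left(-31 + \left(2 - 18\right)\right) - 2450 = - 7 \left(-31 - 16\right) - 2450 = \left(-7\right) \left(-47\right) - 2450 = 329 - 2450 = -2121$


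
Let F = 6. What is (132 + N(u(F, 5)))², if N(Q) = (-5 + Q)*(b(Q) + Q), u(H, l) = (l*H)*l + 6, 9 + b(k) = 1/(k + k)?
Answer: 48536288306401/97344 ≈ 4.9861e+8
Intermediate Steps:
b(k) = -9 + 1/(2*k) (b(k) = -9 + 1/(k + k) = -9 + 1/(2*k))
u(H, l) = 6 + H*l² (u(H, l) = (H*l)*l + 6 = H*l² + 6 = 6 + H*l²)
N(Q) = (-5 + Q)*(-9 + Q + 1/(2*Q)) (N(Q) = (-5 + Q)*((-9 + 1/(2*Q)) + Q) = (-5 + Q)*(-9 + Q + 1/(2*Q)))
(132 + N(u(F, 5)))² = (132 + (91/2 + (6 + 6*5²)² - 14*(6 + 6*5²) - 5/(2*(6 + 6*5²))))² = (132 + (91/2 + (6 + 6*25)² - 14*(6 + 6*25) - 5/(2*(6 + 6*25))))² = (132 + (91/2 + (6 + 150)² - 14*(6 + 150) - 5/(2*(6 + 150))))² = (132 + (91/2 + 156² - 14*156 - 5/2/156))² = (132 + (91/2 + 24336 - 2184 - 5/2*1/156))² = (132 + (91/2 + 24336 - 2184 - 5/312))² = (132 + 6925615/312)² = (6966799/312)² = 48536288306401/97344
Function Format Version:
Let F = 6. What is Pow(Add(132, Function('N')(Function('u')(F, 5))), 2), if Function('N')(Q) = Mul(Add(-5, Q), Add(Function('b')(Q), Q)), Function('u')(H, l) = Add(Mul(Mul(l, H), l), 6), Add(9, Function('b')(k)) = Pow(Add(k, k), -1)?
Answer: Rational(48536288306401, 97344) ≈ 4.9861e+8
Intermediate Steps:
Function('b')(k) = Add(-9, Mul(Rational(1, 2), Pow(k, -1))) (Function('b')(k) = Add(-9, Pow(Add(k, k), -1)) = Add(-9, Pow(Mul(2, k), -1)) = Add(-9, Mul(Rational(1, 2), Pow(k, -1))))
Function('u')(H, l) = Add(6, Mul(H, Pow(l, 2))) (Function('u')(H, l) = Add(Mul(Mul(H, l), l), 6) = Add(Mul(H, Pow(l, 2)), 6) = Add(6, Mul(H, Pow(l, 2))))
Function('N')(Q) = Mul(Add(-5, Q), Add(-9, Q, Mul(Rational(1, 2), Pow(Q, -1)))) (Function('N')(Q) = Mul(Add(-5, Q), Add(Add(-9, Mul(Rational(1, 2), Pow(Q, -1))), Q)) = Mul(Add(-5, Q), Add(-9, Q, Mul(Rational(1, 2), Pow(Q, -1)))))
Pow(Add(132, Function('N')(Function('u')(F, 5))), 2) = Pow(Add(132, Add(Rational(91, 2), Pow(Add(6, Mul(6, Pow(5, 2))), 2), Mul(-14, Add(6, Mul(6, Pow(5, 2)))), Mul(Rational(-5, 2), Pow(Add(6, Mul(6, Pow(5, 2))), -1)))), 2) = Pow(Add(132, Add(Rational(91, 2), Pow(Add(6, Mul(6, 25)), 2), Mul(-14, Add(6, Mul(6, 25))), Mul(Rational(-5, 2), Pow(Add(6, Mul(6, 25)), -1)))), 2) = Pow(Add(132, Add(Rational(91, 2), Pow(Add(6, 150), 2), Mul(-14, Add(6, 150)), Mul(Rational(-5, 2), Pow(Add(6, 150), -1)))), 2) = Pow(Add(132, Add(Rational(91, 2), Pow(156, 2), Mul(-14, 156), Mul(Rational(-5, 2), Pow(156, -1)))), 2) = Pow(Add(132, Add(Rational(91, 2), 24336, -2184, Mul(Rational(-5, 2), Rational(1, 156)))), 2) = Pow(Add(132, Add(Rational(91, 2), 24336, -2184, Rational(-5, 312))), 2) = Pow(Add(132, Rational(6925615, 312)), 2) = Pow(Rational(6966799, 312), 2) = Rational(48536288306401, 97344)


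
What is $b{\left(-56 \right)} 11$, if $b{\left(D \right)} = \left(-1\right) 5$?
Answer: $-55$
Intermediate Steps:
$b{\left(D \right)} = -5$
$b{\left(-56 \right)} 11 = \left(-5\right) 11 = -55$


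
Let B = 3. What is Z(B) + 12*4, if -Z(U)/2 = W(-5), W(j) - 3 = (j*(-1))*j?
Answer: 92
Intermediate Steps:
W(j) = 3 - j² (W(j) = 3 + (j*(-1))*j = 3 + (-j)*j = 3 - j²)
Z(U) = 44 (Z(U) = -2*(3 - 1*(-5)²) = -2*(3 - 1*25) = -2*(3 - 25) = -2*(-22) = 44)
Z(B) + 12*4 = 44 + 12*4 = 44 + 48 = 92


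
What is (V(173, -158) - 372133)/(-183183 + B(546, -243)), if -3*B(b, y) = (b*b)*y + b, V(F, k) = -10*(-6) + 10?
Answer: -372063/23964031 ≈ -0.015526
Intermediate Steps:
V(F, k) = 70 (V(F, k) = 60 + 10 = 70)
B(b, y) = -b/3 - y*b²/3 (B(b, y) = -((b*b)*y + b)/3 = -(b²*y + b)/3 = -(y*b² + b)/3 = -(b + y*b²)/3 = -b/3 - y*b²/3)
(V(173, -158) - 372133)/(-183183 + B(546, -243)) = (70 - 372133)/(-183183 - ⅓*546*(1 + 546*(-243))) = -372063/(-183183 - ⅓*546*(1 - 132678)) = -372063/(-183183 - ⅓*546*(-132677)) = -372063/(-183183 + 24147214) = -372063/23964031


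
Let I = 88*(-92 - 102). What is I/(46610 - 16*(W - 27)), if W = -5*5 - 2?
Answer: -8536/23737 ≈ -0.35961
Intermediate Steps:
W = -27 (W = -25 - 2 = -27)
I = -17072 (I = 88*(-194) = -17072)
I/(46610 - 16*(W - 27)) = -17072/(46610 - 16*(-27 - 27)) = -17072/(46610 - 16*(-54)) = -17072/(46610 + 864) = -17072/47474 = -17072*1/47474 = -8536/23737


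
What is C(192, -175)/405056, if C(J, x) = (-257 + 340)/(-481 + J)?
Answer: -83/117061184 ≈ -7.0903e-7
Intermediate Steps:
C(J, x) = 83/(-481 + J)
C(192, -175)/405056 = (83/(-481 + 192))/405056 = (83/(-289))*(1/405056) = (83*(-1/289))*(1/405056) = -83/289*1/405056 = -83/117061184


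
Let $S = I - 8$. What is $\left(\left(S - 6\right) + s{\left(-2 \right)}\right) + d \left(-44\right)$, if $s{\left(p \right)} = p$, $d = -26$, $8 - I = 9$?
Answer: $1127$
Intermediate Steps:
$I = -1$ ($I = 8 - 9 = -1$)
$S = -9$ ($S = -1 - 8 = -9$)
$\left(\left(S - 6\right) + s{\left(-2 \right)}\right) + d \left(-44\right) = \left(\left(-9 - 6\right) - 2\right) - -1144 = \left(-15 - 2\right) + 1144 = -17 + 1144 = 1127$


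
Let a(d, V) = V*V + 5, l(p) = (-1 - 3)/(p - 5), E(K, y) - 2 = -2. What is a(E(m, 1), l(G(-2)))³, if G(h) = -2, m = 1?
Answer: 17779581/117649 ≈ 151.12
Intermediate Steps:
E(K, y) = 0 (E(K, y) = 2 - 2 = 0)
l(p) = -4/(-5 + p)
a(d, V) = 5 + V² (a(d, V) = V² + 5 = 5 + V²)
a(E(m, 1), l(G(-2)))³ = (5 + (-4/(-5 - 2))²)³ = (5 + (-4/(-7))²)³ = (5 + (-4*(-⅐))²)³ = (5 + (4/7)²)³ = (5 + 16/49)³ = (261/49)³ = 17779581/117649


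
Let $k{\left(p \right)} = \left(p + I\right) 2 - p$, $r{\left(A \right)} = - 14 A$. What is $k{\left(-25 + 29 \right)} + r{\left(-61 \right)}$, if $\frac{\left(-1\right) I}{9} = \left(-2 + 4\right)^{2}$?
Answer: $786$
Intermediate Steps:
$I = -36$ ($I = - 9 \left(-2 + 4\right)^{2} = - 9 \cdot 2^{2} = \left(-9\right) 4 = -36$)
$k{\left(p \right)} = -72 + p$ ($k{\left(p \right)} = \left(p - 36\right) 2 - p = \left(-36 + p\right) 2 - p = \left(-72 + 2 p\right) - p = -72 + p$)
$k{\left(-25 + 29 \right)} + r{\left(-61 \right)} = \left(-72 + \left(-25 + 29\right)\right) - -854 = \left(-72 + 4\right) + 854 = -68 + 854 = 786$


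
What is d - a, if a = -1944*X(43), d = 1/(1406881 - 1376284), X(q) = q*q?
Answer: 109979570233/30597 ≈ 3.5945e+6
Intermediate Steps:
X(q) = q²
d = 1/30597 ≈ 3.2683e-5
a = -3594456 (a = -1944*43² = -1944*1849 = -3594456)
d - a = 1/30597 - 1*(-3594456) = 1/30597 + 3594456 = 109979570233/30597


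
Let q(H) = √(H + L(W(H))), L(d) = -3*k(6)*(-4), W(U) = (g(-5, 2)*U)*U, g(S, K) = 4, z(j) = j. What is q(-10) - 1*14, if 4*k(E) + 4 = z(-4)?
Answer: -14 + I*√34 ≈ -14.0 + 5.831*I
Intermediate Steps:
k(E) = -2 (k(E) = -1 + (¼)*(-4) = -1 - 1 = -2)
W(U) = 4*U² (W(U) = (4*U)*U = 4*U²)
L(d) = -24 (L(d) = -3*(-2)*(-4) = 6*(-4) = -24)
q(H) = √(-24 + H) (q(H) = √(H - 24) = √(-24 + H))
q(-10) - 1*14 = √(-24 - 10) - 1*14 = √(-34) - 14 = I*√34 - 14 = -14 + I*√34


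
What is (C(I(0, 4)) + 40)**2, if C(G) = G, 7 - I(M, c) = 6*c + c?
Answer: 361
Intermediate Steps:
I(M, c) = 7 - 7*c (I(M, c) = 7 - (6*c + c) = 7 - 7*c)
(C(I(0, 4)) + 40)**2 = ((7 - 7*4) + 40)**2 = ((7 - 28) + 40)**2 = (-21 + 40)**2 = 19**2 = 361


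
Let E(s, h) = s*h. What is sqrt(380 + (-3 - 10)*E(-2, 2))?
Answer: 12*sqrt(3) ≈ 20.785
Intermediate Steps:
E(s, h) = h*s
sqrt(380 + (-3 - 10)*E(-2, 2)) = sqrt(380 + (-3 - 10)*(2*(-2))) = sqrt(380 - 13*(-4)) = sqrt(380 + 52) = sqrt(432) = 12*sqrt(3)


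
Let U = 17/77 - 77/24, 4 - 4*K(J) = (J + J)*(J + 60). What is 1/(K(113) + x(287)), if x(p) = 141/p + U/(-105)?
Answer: -7955640/77750312659 ≈ -0.00010232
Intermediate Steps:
K(J) = 1 - J*(60 + J)/2 (K(J) = 1 - (J + J)*(J + 60)/4 = 1 - 2*J*(60 + J)/4 = 1 - J*(60 + J)/2)
U = -5521/1848 (U = 17*(1/77) - 77*1/24 = 17/77 - 77/24 = -5521/1848 ≈ -2.9876)
x(p) = 5521/194040 + 141/p (x(p) = 141/p - 5521/1848/(-105) = 141/p - 5521/1848*(-1/105) = 141/p + 5521/194040 = 5521/194040 + 141/p)
1/(K(113) + x(287)) = 1/((1 - 30*113 - ½*113²) + (5521/194040 + 141/287)) = 1/((1 - 3390 - ½*12769) + (5521/194040 + 141*(1/287))) = 1/((1 - 3390 - 12769/2) + (5521/194040 + 141/287)) = 1/(-19547/2 + 4134881/7955640) = 1/(-77750312659/7955640) = -7955640/77750312659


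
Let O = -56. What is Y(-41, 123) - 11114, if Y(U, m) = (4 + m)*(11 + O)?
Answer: -16829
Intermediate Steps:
Y(U, m) = -180 - 45*m (Y(U, m) = (4 + m)*(11 - 56) = (4 + m)*(-45) = -180 - 45*m)
Y(-41, 123) - 11114 = (-180 - 45*123) - 11114 = (-180 - 5535) - 11114 = -5715 - 11114 = -16829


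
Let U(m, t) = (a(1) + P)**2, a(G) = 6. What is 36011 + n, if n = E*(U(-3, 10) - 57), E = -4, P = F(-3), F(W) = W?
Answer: 36203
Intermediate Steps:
P = -3
U(m, t) = 9 (U(m, t) = (6 - 3)**2 = 3**2 = 9)
n = 192 (n = -4*(9 - 57) = -4*(-48) = 192)
36011 + n = 36011 + 192 = 36203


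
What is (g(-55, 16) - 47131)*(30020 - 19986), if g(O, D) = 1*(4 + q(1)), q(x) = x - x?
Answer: -472872318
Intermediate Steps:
q(x) = 0
g(O, D) = 4 (g(O, D) = 1*(4 + 0) = 1*4 = 4)
(g(-55, 16) - 47131)*(30020 - 19986) = (4 - 47131)*(30020 - 19986) = -47127*10034 = -472872318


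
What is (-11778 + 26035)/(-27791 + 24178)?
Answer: -14257/3613 ≈ -3.9460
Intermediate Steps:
(-11778 + 26035)/(-27791 + 24178) = 14257/(-3613) = 14257*(-1/3613) = -14257/3613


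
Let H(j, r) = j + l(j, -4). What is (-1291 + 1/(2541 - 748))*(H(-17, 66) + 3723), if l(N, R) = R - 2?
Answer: -8564619400/1793 ≈ -4.7767e+6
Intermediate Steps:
l(N, R) = -2 + R
H(j, r) = -6 + j (H(j, r) = j + (-2 - 4) = j - 6 = -6 + j)
(-1291 + 1/(2541 - 748))*(H(-17, 66) + 3723) = (-1291 + 1/(2541 - 748))*((-6 - 17) + 3723) = (-1291 + 1/1793)*(-23 + 3723) = (-1291 + 1/1793)*3700 = -2314762/1793*3700 = -8564619400/1793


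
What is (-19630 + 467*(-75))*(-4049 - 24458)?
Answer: 1558050085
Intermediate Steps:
(-19630 + 467*(-75))*(-4049 - 24458) = (-19630 - 35025)*(-28507) = -54655*(-28507) = 1558050085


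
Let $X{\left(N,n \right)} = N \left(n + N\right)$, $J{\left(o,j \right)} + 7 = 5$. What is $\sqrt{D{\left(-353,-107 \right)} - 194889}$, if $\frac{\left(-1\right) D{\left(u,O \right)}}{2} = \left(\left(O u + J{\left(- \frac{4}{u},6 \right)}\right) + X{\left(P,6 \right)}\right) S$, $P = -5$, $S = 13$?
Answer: $i \sqrt{1176753} \approx 1084.8 i$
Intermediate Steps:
$J{\left(o,j \right)} = -2$ ($J{\left(o,j \right)} = -7 + 5 = -2$)
$X{\left(N,n \right)} = N \left(N + n\right)$
$D{\left(u,O \right)} = 182 - 26 O u$ ($D{\left(u,O \right)} = - 2 \left(\left(O u - 2\right) - 5 \left(-5 + 6\right)\right) 13 = - 2 \left(\left(-2 + O u\right) - 5\right) 13 = - 2 \left(-7 + O u\right) 13 = - 2 \left(-91 + 13 O u\right) = 182 - 26 O u$)
$\sqrt{D{\left(-353,-107 \right)} - 194889} = \sqrt{\left(182 - \left(-2782\right) \left(-353\right)\right) - 194889} = \sqrt{\left(182 - 982046\right) - 194889} = \sqrt{-981864 - 194889} = \sqrt{-1176753} = i \sqrt{1176753}$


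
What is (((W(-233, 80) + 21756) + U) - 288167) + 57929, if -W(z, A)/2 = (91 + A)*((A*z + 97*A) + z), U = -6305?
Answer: 3585859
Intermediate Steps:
W(z, A) = -2*(91 + A)*(z + 97*A + A*z) (W(z, A) = -2*(91 + A)*((A*z + 97*A) + z) = -2*(91 + A)*((97*A + A*z) + z) = -2*(91 + A)*(z + 97*A + A*z))
(((W(-233, 80) + 21756) + U) - 288167) + 57929 = ((((-17654*80 - 194*80² - 182*(-233) - 184*80*(-233) - 2*(-233)*80²) + 21756) - 6305) - 288167) + 57929 = ((((-1412320 - 194*6400 + 42406 + 3429760 - 2*(-233)*6400) + 21756) - 6305) - 288167) + 57929 = ((((-1412320 - 1241600 + 42406 + 3429760 + 2982400) + 21756) - 6305) - 288167) + 57929 = (((3800646 + 21756) - 6305) - 288167) + 57929 = ((3822402 - 6305) - 288167) + 57929 = (3816097 - 288167) + 57929 = 3527930 + 57929 = 3585859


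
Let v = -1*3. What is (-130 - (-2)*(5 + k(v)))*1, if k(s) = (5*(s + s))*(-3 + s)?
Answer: 240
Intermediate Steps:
v = -3
k(s) = 10*s*(-3 + s) (k(s) = (5*(2*s))*(-3 + s) = (10*s)*(-3 + s) = 10*s*(-3 + s))
(-130 - (-2)*(5 + k(v)))*1 = (-130 - (-2)*(5 + 10*(-3)*(-3 - 3)))*1 = (-130 - (-2)*(5 + 10*(-3)*(-6)))*1 = (-130 - (-2)*(5 + 180))*1 = (-130 - (-2)*185)*1 = (-130 - 1*(-370))*1 = (-130 + 370)*1 = 240*1 = 240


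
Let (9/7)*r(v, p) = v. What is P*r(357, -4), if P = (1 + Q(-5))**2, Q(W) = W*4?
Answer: 300713/3 ≈ 1.0024e+5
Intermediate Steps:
Q(W) = 4*W
r(v, p) = 7*v/9
P = 361 (P = (1 + 4*(-5))**2 = (1 - 20)**2 = (-19)**2 = 361)
P*r(357, -4) = 361*((7/9)*357) = 361*(833/3) = 300713/3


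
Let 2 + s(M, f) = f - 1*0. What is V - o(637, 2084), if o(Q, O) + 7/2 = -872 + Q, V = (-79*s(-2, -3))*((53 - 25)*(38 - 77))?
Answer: -862203/2 ≈ -4.3110e+5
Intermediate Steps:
s(M, f) = -2 + f (s(M, f) = -2 + (f - 1*0) = -2 + (f + 0) = -2 + f)
V = -431340 (V = (-79*(-2 - 3))*((53 - 25)*(38 - 77)) = (-79*(-5))*(28*(-39)) = 395*(-1092) = -431340)
o(Q, O) = -1751/2 + Q (o(Q, O) = -7/2 + (-872 + Q) = -1751/2 + Q)
V - o(637, 2084) = -431340 - (-1751/2 + 637) = -431340 - 1*(-477/2) = -431340 + 477/2 = -862203/2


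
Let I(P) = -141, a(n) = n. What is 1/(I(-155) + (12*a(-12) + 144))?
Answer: -1/141 ≈ -0.0070922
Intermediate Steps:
1/(I(-155) + (12*a(-12) + 144)) = 1/(-141 + (12*(-12) + 144)) = 1/(-141 + (-144 + 144)) = 1/(-141 + 0) = 1/(-141) = -1/141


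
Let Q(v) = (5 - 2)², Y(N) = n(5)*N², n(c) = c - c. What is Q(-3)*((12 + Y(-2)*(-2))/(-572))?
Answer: -27/143 ≈ -0.18881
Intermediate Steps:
n(c) = 0
Y(N) = 0 (Y(N) = 0*N² = 0)
Q(v) = 9 (Q(v) = 3² = 9)
Q(-3)*((12 + Y(-2)*(-2))/(-572)) = 9*((12 + 0*(-2))/(-572)) = 9*((12 + 0)*(-1/572)) = 9*(12*(-1/572)) = 9*(-3/143) = -27/143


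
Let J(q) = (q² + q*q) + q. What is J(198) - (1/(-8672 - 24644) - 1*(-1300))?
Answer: 2575526697/33316 ≈ 77306.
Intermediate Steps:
J(q) = q + 2*q² (J(q) = (q² + q²) + q = 2*q² + q = q + 2*q²)
J(198) - (1/(-8672 - 24644) - 1*(-1300)) = 198*(1 + 2*198) - (1/(-8672 - 24644) - 1*(-1300)) = 198*(1 + 396) - (1/(-33316) + 1300) = 198*397 - (-1/33316 + 1300) = 78606 - 1*43310799/33316 = 78606 - 43310799/33316 = 2575526697/33316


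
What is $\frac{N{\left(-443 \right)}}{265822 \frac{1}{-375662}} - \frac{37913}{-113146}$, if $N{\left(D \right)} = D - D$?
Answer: $\frac{37913}{113146} \approx 0.33508$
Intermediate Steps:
$N{\left(D \right)} = 0$
$\frac{N{\left(-443 \right)}}{265822 \frac{1}{-375662}} - \frac{37913}{-113146} = \frac{0}{265822 \frac{1}{-375662}} - \frac{37913}{-113146} = \frac{0}{265822 \left(- \frac{1}{375662}\right)} - - \frac{37913}{113146} = \frac{0}{- \frac{132911}{187831}} + \frac{37913}{113146} = 0 \left(- \frac{187831}{132911}\right) + \frac{37913}{113146} = 0 + \frac{37913}{113146} = \frac{37913}{113146}$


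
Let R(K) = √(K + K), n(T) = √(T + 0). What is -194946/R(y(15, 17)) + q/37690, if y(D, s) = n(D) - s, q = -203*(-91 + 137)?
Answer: -4669/18845 + 97473*I*√2/√(17 - √15) ≈ -0.24776 + 38047.0*I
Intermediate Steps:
n(T) = √T
q = -9338 (q = -203*46 = -9338)
y(D, s) = √D - s
R(K) = √2*√K (R(K) = √(2*K) = √2*√K)
-194946/R(y(15, 17)) + q/37690 = -194946*√2/(2*√(√15 - 1*17)) - 9338/37690 = -194946*√2/(2*√(√15 - 17)) - 9338*1/37690 = -194946*√2/(2*√(-17 + √15)) - 4669/18845 = -97473*√2/√(-17 + √15) - 4669/18845 = -4669/18845 - 97473*√2/√(-17 + √15)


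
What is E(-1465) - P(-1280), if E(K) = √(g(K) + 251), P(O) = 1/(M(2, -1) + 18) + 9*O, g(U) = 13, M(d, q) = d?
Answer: 230399/20 + 2*√66 ≈ 11536.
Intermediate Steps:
P(O) = 1/20 + 9*O (P(O) = 1/(2 + 18) + 9*O = 1/20 + 9*O)
E(K) = 2*√66 (E(K) = √(13 + 251) = √264 = 2*√66)
E(-1465) - P(-1280) = 2*√66 - (1/20 + 9*(-1280)) = 2*√66 - (1/20 - 11520) = 2*√66 - 1*(-230399/20) = 2*√66 + 230399/20 = 230399/20 + 2*√66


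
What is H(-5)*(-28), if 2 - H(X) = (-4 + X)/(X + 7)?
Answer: -182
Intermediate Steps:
H(X) = 2 - (-4 + X)/(7 + X) (H(X) = 2 - (-4 + X)/(X + 7) = 2 - (-4 + X)/(7 + X))
H(-5)*(-28) = ((18 - 5)/(7 - 5))*(-28) = (13/2)*(-28) = -182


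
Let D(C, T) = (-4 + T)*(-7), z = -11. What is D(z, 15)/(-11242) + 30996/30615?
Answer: 1518677/1489930 ≈ 1.0193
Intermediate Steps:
D(C, T) = 28 - 7*T
D(z, 15)/(-11242) + 30996/30615 = (28 - 7*15)/(-11242) + 30996/30615 = (28 - 105)*(-1/11242) + 30996*(1/30615) = -77*(-1/11242) + 10332/10205 = 1/146 + 10332/10205 = 1518677/1489930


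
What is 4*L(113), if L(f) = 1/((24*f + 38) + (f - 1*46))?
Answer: 4/2817 ≈ 0.0014200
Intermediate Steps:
L(f) = 1/(-8 + 25*f) (L(f) = 1/((38 + 24*f) + (f - 46)) = 1/((38 + 24*f) + (-46 + f)) = 1/(-8 + 25*f))
4*L(113) = 4/(-8 + 25*113) = 4/(-8 + 2825) = 4/2817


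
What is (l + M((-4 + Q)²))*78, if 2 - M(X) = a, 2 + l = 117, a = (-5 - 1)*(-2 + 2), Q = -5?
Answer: 9126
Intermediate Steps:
a = 0 (a = -6*0 = 0)
l = 115 (l = -2 + 117 = 115)
M(X) = 2 (M(X) = 2 - 1*0 = 2 + 0 = 2)
(l + M((-4 + Q)²))*78 = (115 + 2)*78 = 117*78 = 9126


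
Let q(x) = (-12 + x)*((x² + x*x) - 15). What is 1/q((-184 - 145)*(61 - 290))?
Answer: 1/855174924232963 ≈ 1.1694e-15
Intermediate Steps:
q(x) = (-15 + 2*x²)*(-12 + x) (q(x) = (-12 + x)*((x² + x²) - 15) = (-12 + x)*(2*x² - 15) = (-12 + x)*(-15 + 2*x²) = (-15 + 2*x²)*(-12 + x))
1/q((-184 - 145)*(61 - 290)) = 1/(180 - 24*(-184 - 145)²*(61 - 290)² - 15*(-184 - 145)*(61 - 290) + 2*((-184 - 145)*(61 - 290))³) = 1/(180 - 24*(-329*(-229))² - (-4935)*(-229) + 2*(-329*(-229))³) = 1/(180 - 24*75341² - 15*75341 + 2*75341³) = 1/(180 - 24*5676266281 - 1130115 + 2*427655577876821) = 1/(180 - 136230390744 - 1130115 + 855311155753642) = 1/855174924232963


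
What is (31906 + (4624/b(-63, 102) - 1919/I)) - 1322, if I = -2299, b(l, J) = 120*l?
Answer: 3497152987/114345 ≈ 30584.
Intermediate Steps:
(31906 + (4624/b(-63, 102) - 1919/I)) - 1322 = (31906 + (4624/((120*(-63))) - 1919/(-2299))) - 1322 = (31906 + (4624/(-7560) - 1919*(-1/2299))) - 1322 = (31906 + (4624*(-1/7560) + 101/121)) - 1322 = (31906 + (-578/945 + 101/121)) - 1322 = (31906 + 25507/114345) - 1322 = 3648317077/114345 - 1322 = 3497152987/114345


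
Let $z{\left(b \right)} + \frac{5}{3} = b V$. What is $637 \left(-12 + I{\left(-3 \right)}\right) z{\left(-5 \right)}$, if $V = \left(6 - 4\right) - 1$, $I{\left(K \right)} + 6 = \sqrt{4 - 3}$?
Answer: $\frac{216580}{3} \approx 72193.0$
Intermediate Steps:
$I{\left(K \right)} = -5$ ($I{\left(K \right)} = -6 + \sqrt{4 - 3} = -6 + \sqrt{1} = -6 + 1 = -5$)
$V = 1$ ($V = 2 - 1 = 1$)
$z{\left(b \right)} = - \frac{5}{3} + b$ ($z{\left(b \right)} = - \frac{5}{3} + b 1 = - \frac{5}{3} + b$)
$637 \left(-12 + I{\left(-3 \right)}\right) z{\left(-5 \right)} = 637 \left(-12 - 5\right) \left(- \frac{5}{3} - 5\right) = 637 \left(\left(-17\right) \left(- \frac{20}{3}\right)\right) = 637 \cdot \frac{340}{3} = \frac{216580}{3}$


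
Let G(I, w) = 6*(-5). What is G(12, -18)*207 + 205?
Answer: -6005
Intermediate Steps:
G(I, w) = -30
G(12, -18)*207 + 205 = -30*207 + 205 = -6210 + 205 = -6005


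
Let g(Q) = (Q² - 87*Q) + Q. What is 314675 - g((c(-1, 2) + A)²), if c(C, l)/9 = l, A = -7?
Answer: 310440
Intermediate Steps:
c(C, l) = 9*l
g(Q) = Q² - 86*Q
314675 - g((c(-1, 2) + A)²) = 314675 - (9*2 - 7)²*(-86 + (9*2 - 7)²) = 314675 - (18 - 7)²*(-86 + (18 - 7)²) = 314675 - 11²*(-86 + 11²) = 314675 - 121*(-86 + 121) = 314675 - 121*35 = 314675 - 1*4235 = 314675 - 4235 = 310440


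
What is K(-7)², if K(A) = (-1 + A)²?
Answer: 4096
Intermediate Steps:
K(-7)² = ((-1 - 7)²)² = ((-8)²)² = 64² = 4096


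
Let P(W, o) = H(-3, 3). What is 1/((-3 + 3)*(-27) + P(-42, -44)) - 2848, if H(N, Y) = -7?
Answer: -19937/7 ≈ -2848.1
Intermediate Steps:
P(W, o) = -7
1/((-3 + 3)*(-27) + P(-42, -44)) - 2848 = 1/((-3 + 3)*(-27) - 7) - 2848 = 1/(0*(-27) - 7) - 2848 = 1/(0 - 7) - 2848 = 1/(-7) - 2848 = -1/7 - 2848 = -19937/7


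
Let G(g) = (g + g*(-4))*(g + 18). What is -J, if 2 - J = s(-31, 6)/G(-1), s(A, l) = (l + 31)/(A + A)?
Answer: -6361/3162 ≈ -2.0117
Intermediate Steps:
G(g) = -3*g*(18 + g) (G(g) = (g - 4*g)*(18 + g) = (-3*g)*(18 + g) = -3*g*(18 + g))
s(A, l) = (31 + l)/(2*A) (s(A, l) = (31 + l)/((2*A)) = (31 + l)*(1/(2*A)) = (31 + l)/(2*A))
J = 6361/3162 (J = 2 - (½)*(31 + 6)/(-31)/((-3*(-1)*(18 - 1))) = 2 - (½)*(-1/31)*37/((-3*(-1)*17)) = 2 - (-37)/(62*51) = 2 - 1*(-37/3162) = 2 + 37/3162 = 6361/3162 ≈ 2.0117)
-J = -1*6361/3162 = -6361/3162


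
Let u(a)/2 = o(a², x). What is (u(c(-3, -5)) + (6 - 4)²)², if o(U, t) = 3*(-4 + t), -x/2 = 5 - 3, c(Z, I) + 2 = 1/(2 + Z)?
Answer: 1936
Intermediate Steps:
c(Z, I) = -2 + 1/(2 + Z)
x = -4 (x = -2*(5 - 3) = -2*2 = -4)
o(U, t) = -12 + 3*t
u(a) = -48 (u(a) = 2*(-12 + 3*(-4)) = 2*(-12 - 12) = 2*(-24) = -48)
(u(c(-3, -5)) + (6 - 4)²)² = (-48 + (6 - 4)²)² = (-48 + 2²)² = (-48 + 4)² = (-44)² = 1936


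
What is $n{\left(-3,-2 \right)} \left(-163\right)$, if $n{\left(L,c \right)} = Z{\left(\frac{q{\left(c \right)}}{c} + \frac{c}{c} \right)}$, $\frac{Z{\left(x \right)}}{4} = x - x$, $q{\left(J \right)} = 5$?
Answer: $0$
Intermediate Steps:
$Z{\left(x \right)} = 0$ ($Z{\left(x \right)} = 4 \left(x - x\right) = 4 \cdot 0 = 0$)
$n{\left(L,c \right)} = 0$
$n{\left(-3,-2 \right)} \left(-163\right) = 0 \left(-163\right) = 0$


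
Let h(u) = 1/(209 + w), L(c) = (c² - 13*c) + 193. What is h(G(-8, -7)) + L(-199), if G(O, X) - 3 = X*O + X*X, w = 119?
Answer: 13900969/328 ≈ 42381.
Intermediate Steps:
G(O, X) = 3 + X² + O*X (G(O, X) = 3 + (X*O + X*X) = 3 + (O*X + X²) = 3 + (X² + O*X) = 3 + X² + O*X)
L(c) = 193 + c² - 13*c
h(u) = 1/328 (h(u) = 1/(209 + 119) = 1/328)
h(G(-8, -7)) + L(-199) = 1/328 + (193 + (-199)² - 13*(-199)) = 1/328 + (193 + 39601 + 2587) = 1/328 + 42381 = 13900969/328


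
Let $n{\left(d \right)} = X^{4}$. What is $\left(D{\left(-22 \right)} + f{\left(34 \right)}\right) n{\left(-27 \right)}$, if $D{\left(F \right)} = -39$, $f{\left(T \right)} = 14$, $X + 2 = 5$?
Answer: $-2025$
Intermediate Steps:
$X = 3$ ($X = -2 + 5 = 3$)
$n{\left(d \right)} = 81$ ($n{\left(d \right)} = 3^{4} = 81$)
$\left(D{\left(-22 \right)} + f{\left(34 \right)}\right) n{\left(-27 \right)} = \left(-39 + 14\right) 81 = \left(-25\right) 81 = -2025$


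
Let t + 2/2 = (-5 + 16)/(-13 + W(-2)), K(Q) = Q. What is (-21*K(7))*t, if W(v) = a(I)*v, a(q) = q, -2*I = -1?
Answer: 525/2 ≈ 262.50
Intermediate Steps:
I = 1/2 (I = -1/2*(-1) = 1/2 ≈ 0.50000)
W(v) = v/2
t = -25/14 (t = -1 + (-5 + 16)/(-13 + (1/2)*(-2)) = -1 + 11/(-13 - 1) = -1 + 11/(-14) = -1 + 11*(-1/14) = -1 - 11/14 = -25/14 ≈ -1.7857)
(-21*K(7))*t = -21*7*(-25/14) = -147*(-25/14) = 525/2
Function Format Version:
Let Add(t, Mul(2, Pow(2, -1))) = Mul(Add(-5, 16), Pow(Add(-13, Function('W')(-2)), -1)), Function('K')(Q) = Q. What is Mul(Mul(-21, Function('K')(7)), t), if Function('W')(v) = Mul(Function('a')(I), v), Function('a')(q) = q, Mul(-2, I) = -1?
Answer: Rational(525, 2) ≈ 262.50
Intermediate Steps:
I = Rational(1, 2) (I = Mul(Rational(-1, 2), -1) = Rational(1, 2) ≈ 0.50000)
Function('W')(v) = Mul(Rational(1, 2), v)
t = Rational(-25, 14) (t = Add(-1, Mul(Add(-5, 16), Pow(Add(-13, Mul(Rational(1, 2), -2)), -1))) = Add(-1, Mul(11, Pow(Add(-13, -1), -1))) = Add(-1, Mul(11, Pow(-14, -1))) = Add(-1, Mul(11, Rational(-1, 14))) = Add(-1, Rational(-11, 14)) = Rational(-25, 14) ≈ -1.7857)
Mul(Mul(-21, Function('K')(7)), t) = Mul(Mul(-21, 7), Rational(-25, 14)) = Mul(-147, Rational(-25, 14)) = Rational(525, 2)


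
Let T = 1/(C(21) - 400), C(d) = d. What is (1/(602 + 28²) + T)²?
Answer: 1014049/275933786436 ≈ 3.6750e-6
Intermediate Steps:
T = -1/379 (T = 1/(21 - 400) = 1/(-379) = -1/379 ≈ -0.0026385)
(1/(602 + 28²) + T)² = (1/(602 + 28²) - 1/379)² = (1/(602 + 784) - 1/379)² = (1/1386 - 1/379)² = (-1007/525294)² = 1014049/275933786436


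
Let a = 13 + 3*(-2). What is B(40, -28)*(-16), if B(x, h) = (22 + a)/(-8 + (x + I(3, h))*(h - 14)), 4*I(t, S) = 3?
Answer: 928/3439 ≈ 0.26985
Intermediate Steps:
I(t, S) = ¾ (I(t, S) = (¼)*3 = ¾)
a = 7 (a = 13 - 6 = 7)
B(x, h) = 29/(-8 + (-14 + h)*(¾ + x)) (B(x, h) = (22 + 7)/(-8 + (x + ¾)*(h - 14)) = 29/(-8 + (¾ + x)*(-14 + h)) = 29/(-8 + (-14 + h)*(¾ + x)))
B(40, -28)*(-16) = (116/(-74 - 56*40 + 3*(-28) + 4*(-28)*40))*(-16) = (116/(-74 - 2240 - 84 - 4480))*(-16) = (116/(-6878))*(-16) = (116*(-1/6878))*(-16) = -58/3439*(-16) = 928/3439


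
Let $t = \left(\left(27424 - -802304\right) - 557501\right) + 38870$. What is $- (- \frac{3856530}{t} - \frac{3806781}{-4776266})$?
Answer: $\frac{522288938431}{45026727994} \approx 11.6$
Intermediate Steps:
$t = 311097$ ($t = \left(\left(27424 + 802304\right) - 557501\right) + 38870 = \left(829728 - 557501\right) + 38870 = 272227 + 38870 = 311097$)
$- (- \frac{3856530}{t} - \frac{3806781}{-4776266}) = - (- \frac{3856530}{311097} - \frac{3806781}{-4776266}) = - (\left(-3856530\right) \frac{1}{311097} - - \frac{346071}{434206}) = - (- \frac{1285510}{103699} + \frac{346071}{434206}) = \left(-1\right) \left(- \frac{522288938431}{45026727994}\right) = \frac{522288938431}{45026727994}$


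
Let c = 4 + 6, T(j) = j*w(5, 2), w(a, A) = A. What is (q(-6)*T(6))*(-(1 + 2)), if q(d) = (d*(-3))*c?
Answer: -6480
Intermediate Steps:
T(j) = 2*j (T(j) = j*2 = 2*j)
c = 10
q(d) = -30*d (q(d) = (d*(-3))*10 = -3*d*10 = -30*d)
(q(-6)*T(6))*(-(1 + 2)) = ((-30*(-6))*(2*6))*(-(1 + 2)) = (180*12)*(-1*3) = 2160*(-3) = -6480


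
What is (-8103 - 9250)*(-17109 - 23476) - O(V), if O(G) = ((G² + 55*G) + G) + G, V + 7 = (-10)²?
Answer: 704257555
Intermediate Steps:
V = 93 (V = -7 + (-10)² = -7 + 100 = 93)
O(G) = G² + 57*G (O(G) = (G² + 56*G) + G = G² + 57*G)
(-8103 - 9250)*(-17109 - 23476) - O(V) = (-8103 - 9250)*(-17109 - 23476) - 93*(57 + 93) = -17353*(-40585) - 93*150 = 704271505 - 1*13950 = 704271505 - 13950 = 704257555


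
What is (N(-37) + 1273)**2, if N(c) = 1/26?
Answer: 1095543801/676 ≈ 1.6206e+6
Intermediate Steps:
N(c) = 1/26
(N(-37) + 1273)**2 = (1/26 + 1273)**2 = (33099/26)**2 = 1095543801/676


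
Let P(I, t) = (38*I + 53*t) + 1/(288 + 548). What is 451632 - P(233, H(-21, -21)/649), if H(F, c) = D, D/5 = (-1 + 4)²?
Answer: 21839400753/49324 ≈ 4.4277e+5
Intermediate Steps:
D = 45 (D = 5*(-1 + 4)² = 5*3² = 5*9 = 45)
H(F, c) = 45
P(I, t) = 1/836 + 38*I + 53*t (P(I, t) = (38*I + 53*t) + 1/836 = 1/836 + 38*I + 53*t)
451632 - P(233, H(-21, -21)/649) = 451632 - (1/836 + 38*233 + 53*(45/649)) = 451632 - (1/836 + 8854 + 53*(45*(1/649))) = 451632 - (1/836 + 8854 + 53*(45/649)) = 451632 - (1/836 + 8854 + 2385/649) = 451632 - 1*436896015/49324 = 451632 - 436896015/49324 = 21839400753/49324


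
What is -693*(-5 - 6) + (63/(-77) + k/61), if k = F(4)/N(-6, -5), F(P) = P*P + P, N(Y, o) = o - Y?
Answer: 5114704/671 ≈ 7622.5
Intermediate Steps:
F(P) = P + P² (F(P) = P² + P = P + P²)
k = 20 (k = (4*(1 + 4))/(-5 - 1*(-6)) = (4*5)/(-5 + 6) = 20/1 = 20*1 = 20)
-693*(-5 - 6) + (63/(-77) + k/61) = -693*(-5 - 6) + (63/(-77) + 20/61) = -693*(-11) + (63*(-1/77) + 20*(1/61)) = -99*(-77) + (-9/11 + 20/61) = 7623 - 329/671 = 5114704/671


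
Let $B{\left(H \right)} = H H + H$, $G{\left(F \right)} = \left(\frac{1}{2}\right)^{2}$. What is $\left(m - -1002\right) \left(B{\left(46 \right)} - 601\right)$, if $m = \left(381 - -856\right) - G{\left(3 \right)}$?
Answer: $\frac{13978755}{4} \approx 3.4947 \cdot 10^{6}$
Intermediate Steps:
$G{\left(F \right)} = \frac{1}{4}$ ($G{\left(F \right)} = \left(\frac{1}{2}\right)^{2} = \frac{1}{4}$)
$B{\left(H \right)} = H + H^{2}$ ($B{\left(H \right)} = H^{2} + H = H + H^{2}$)
$m = \frac{4947}{4}$ ($m = \left(381 - -856\right) - \frac{1}{4} = \left(381 + 856\right) - \frac{1}{4} = 1237 - \frac{1}{4} = \frac{4947}{4} \approx 1236.8$)
$\left(m - -1002\right) \left(B{\left(46 \right)} - 601\right) = \left(\frac{4947}{4} - -1002\right) \left(46 \left(1 + 46\right) - 601\right) = \left(\frac{4947}{4} + 1002\right) \left(46 \cdot 47 - 601\right) = \frac{8955 \left(2162 - 601\right)}{4} = \frac{8955}{4} \cdot 1561 = \frac{13978755}{4}$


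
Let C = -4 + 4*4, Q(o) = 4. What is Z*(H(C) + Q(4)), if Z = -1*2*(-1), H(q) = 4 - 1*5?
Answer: 6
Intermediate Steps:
C = 12 (C = -4 + 16 = 12)
H(q) = -1 (H(q) = 4 - 5 = -1)
Z = 2 (Z = -2*(-1) = 2)
Z*(H(C) + Q(4)) = 2*(-1 + 4) = 2*3 = 6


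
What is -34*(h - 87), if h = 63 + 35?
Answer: -374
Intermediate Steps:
h = 98
-34*(h - 87) = -34*(98 - 87) = -34*11 = -374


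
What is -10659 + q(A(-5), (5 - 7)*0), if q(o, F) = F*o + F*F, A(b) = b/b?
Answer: -10659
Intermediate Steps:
A(b) = 1
q(o, F) = F² + F*o (q(o, F) = F*o + F² = F² + F*o)
-10659 + q(A(-5), (5 - 7)*0) = -10659 + ((5 - 7)*0)*((5 - 7)*0 + 1) = -10659 + (-2*0)*(-2*0 + 1) = -10659 + 0*(0 + 1) = -10659 + 0*1 = -10659 + 0 = -10659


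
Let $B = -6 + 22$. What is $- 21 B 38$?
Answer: $-12768$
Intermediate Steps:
$B = 16$
$- 21 B 38 = \left(-21\right) 16 \cdot 38 = \left(-336\right) 38 = -12768$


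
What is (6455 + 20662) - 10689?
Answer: 16428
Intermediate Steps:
(6455 + 20662) - 10689 = 27117 - 10689 = 16428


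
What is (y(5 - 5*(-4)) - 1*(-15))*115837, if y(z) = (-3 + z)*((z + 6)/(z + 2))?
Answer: 125914819/27 ≈ 4.6635e+6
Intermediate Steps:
y(z) = (-3 + z)*(6 + z)/(2 + z) (y(z) = (-3 + z)*((6 + z)/(2 + z)) = (-3 + z)*(6 + z)/(2 + z))
(y(5 - 5*(-4)) - 1*(-15))*115837 = ((-18 + (5 - 5*(-4))² + 3*(5 - 5*(-4)))/(2 + (5 - 5*(-4))) - 1*(-15))*115837 = ((-18 + (5 + 20)² + 3*(5 + 20))/(2 + (5 + 20)) + 15)*115837 = ((-18 + 25² + 3*25)/(2 + 25) + 15)*115837 = ((-18 + 625 + 75)/27 + 15)*115837 = ((1/27)*682 + 15)*115837 = (682/27 + 15)*115837 = (1087/27)*115837 = 125914819/27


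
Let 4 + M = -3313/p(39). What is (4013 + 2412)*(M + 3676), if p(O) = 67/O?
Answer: 750549225/67 ≈ 1.1202e+7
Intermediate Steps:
M = -129475/67 (M = -4 - 3313/(67/39) = -4 - 3313/(67*(1/39)) = -4 - 3313/67/39 = -4 - 3313*39/67 = -4 - 129207/67 = -129475/67 ≈ -1932.5)
(4013 + 2412)*(M + 3676) = (4013 + 2412)*(-129475/67 + 3676) = 6425*(116817/67) = 750549225/67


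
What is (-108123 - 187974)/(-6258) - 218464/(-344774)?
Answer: 17242282465/359599282 ≈ 47.949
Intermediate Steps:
(-108123 - 187974)/(-6258) - 218464/(-344774) = -296097*(-1/6258) - 218464*(-1/344774) = 98699/2086 + 109232/172387 = 17242282465/359599282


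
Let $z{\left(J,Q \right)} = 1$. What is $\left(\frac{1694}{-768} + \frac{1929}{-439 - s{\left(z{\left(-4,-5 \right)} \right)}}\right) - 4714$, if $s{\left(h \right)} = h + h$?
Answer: $- \frac{29607477}{6272} \approx -4720.6$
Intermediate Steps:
$s{\left(h \right)} = 2 h$
$\left(\frac{1694}{-768} + \frac{1929}{-439 - s{\left(z{\left(-4,-5 \right)} \right)}}\right) - 4714 = \left(\frac{1694}{-768} + \frac{1929}{-439 - 2 \cdot 1}\right) - 4714 = \left(1694 \left(- \frac{1}{768}\right) + \frac{1929}{-439 - 2}\right) - 4714 = \left(- \frac{847}{384} + \frac{1929}{-439 - 2}\right) - 4714 = \left(- \frac{847}{384} + \frac{1929}{-441}\right) - 4714 = \left(- \frac{847}{384} + 1929 \left(- \frac{1}{441}\right)\right) - 4714 = \left(- \frac{847}{384} - \frac{643}{147}\right) - 4714 = - \frac{41269}{6272} - 4714 = - \frac{29607477}{6272}$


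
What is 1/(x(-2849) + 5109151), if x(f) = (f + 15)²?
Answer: 1/13140707 ≈ 7.6099e-8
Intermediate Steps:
x(f) = (15 + f)²
1/(x(-2849) + 5109151) = 1/((15 - 2849)² + 5109151) = 1/((-2834)² + 5109151) = 1/(8031556 + 5109151) = 1/13140707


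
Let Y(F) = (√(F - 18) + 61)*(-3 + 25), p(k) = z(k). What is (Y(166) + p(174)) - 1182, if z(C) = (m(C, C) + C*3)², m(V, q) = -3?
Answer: 269521 + 44*√37 ≈ 2.6979e+5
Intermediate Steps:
z(C) = (-3 + 3*C)² (z(C) = (-3 + C*3)² = (-3 + 3*C)²)
p(k) = 9*(-1 + k)²
Y(F) = 1342 + 22*√(-18 + F) (Y(F) = (√(-18 + F) + 61)*22 = (61 + √(-18 + F))*22 = 1342 + 22*√(-18 + F))
(Y(166) + p(174)) - 1182 = ((1342 + 22*√(-18 + 166)) + 9*(-1 + 174)²) - 1182 = ((1342 + 22*√148) + 9*173²) - 1182 = ((1342 + 22*(2*√37)) + 9*29929) - 1182 = ((1342 + 44*√37) + 269361) - 1182 = (270703 + 44*√37) - 1182 = 269521 + 44*√37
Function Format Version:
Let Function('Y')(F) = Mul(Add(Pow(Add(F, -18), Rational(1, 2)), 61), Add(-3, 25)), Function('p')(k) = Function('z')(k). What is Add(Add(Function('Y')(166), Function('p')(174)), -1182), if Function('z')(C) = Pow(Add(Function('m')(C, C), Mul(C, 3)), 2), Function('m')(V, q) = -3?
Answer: Add(269521, Mul(44, Pow(37, Rational(1, 2)))) ≈ 2.6979e+5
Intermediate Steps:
Function('z')(C) = Pow(Add(-3, Mul(3, C)), 2) (Function('z')(C) = Pow(Add(-3, Mul(C, 3)), 2) = Pow(Add(-3, Mul(3, C)), 2))
Function('p')(k) = Mul(9, Pow(Add(-1, k), 2))
Function('Y')(F) = Add(1342, Mul(22, Pow(Add(-18, F), Rational(1, 2)))) (Function('Y')(F) = Mul(Add(Pow(Add(-18, F), Rational(1, 2)), 61), 22) = Mul(Add(61, Pow(Add(-18, F), Rational(1, 2))), 22) = Add(1342, Mul(22, Pow(Add(-18, F), Rational(1, 2)))))
Add(Add(Function('Y')(166), Function('p')(174)), -1182) = Add(Add(Add(1342, Mul(22, Pow(Add(-18, 166), Rational(1, 2)))), Mul(9, Pow(Add(-1, 174), 2))), -1182) = Add(Add(Add(1342, Mul(22, Pow(148, Rational(1, 2)))), Mul(9, Pow(173, 2))), -1182) = Add(Add(Add(1342, Mul(22, Mul(2, Pow(37, Rational(1, 2))))), Mul(9, 29929)), -1182) = Add(Add(Add(1342, Mul(44, Pow(37, Rational(1, 2)))), 269361), -1182) = Add(Add(270703, Mul(44, Pow(37, Rational(1, 2)))), -1182) = Add(269521, Mul(44, Pow(37, Rational(1, 2))))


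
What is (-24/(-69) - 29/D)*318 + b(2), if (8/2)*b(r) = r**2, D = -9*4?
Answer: 50753/138 ≈ 367.78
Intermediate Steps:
D = -36
b(r) = r**2/4
(-24/(-69) - 29/D)*318 + b(2) = (-24/(-69) - 29/(-36))*318 + (1/4)*2**2 = (-24*(-1/69) - 29*(-1/36))*318 + (1/4)*4 = (8/23 + 29/36)*318 + 1 = (955/828)*318 + 1 = 50615/138 + 1 = 50753/138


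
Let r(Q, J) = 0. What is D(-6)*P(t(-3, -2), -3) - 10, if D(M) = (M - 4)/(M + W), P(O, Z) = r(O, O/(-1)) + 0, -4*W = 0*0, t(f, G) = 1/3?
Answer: -10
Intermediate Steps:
t(f, G) = ⅓
W = 0 (W = -0*0 = -¼*0 = 0)
P(O, Z) = 0 (P(O, Z) = 0 + 0 = 0)
D(M) = (-4 + M)/M (D(M) = (M - 4)/(M + 0) = (-4 + M)/M)
D(-6)*P(t(-3, -2), -3) - 10 = ((-4 - 6)/(-6))*0 - 10 = -⅙*(-10)*0 - 10 = (5/3)*0 - 10 = 0 - 10 = -10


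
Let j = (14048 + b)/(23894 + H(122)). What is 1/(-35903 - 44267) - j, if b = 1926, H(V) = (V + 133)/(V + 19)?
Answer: -60190995363/90039167510 ≈ -0.66850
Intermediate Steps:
H(V) = (133 + V)/(19 + V)
j = 750778/1123103 (j = (14048 + 1926)/(23894 + (133 + 122)/(19 + 122)) = 15974/(23894 + 255/141) = 15974/(23894 + (1/141)*255) = 15974/(23894 + 85/47) = 15974/(1123103/47) = 15974*(47/1123103) = 750778/1123103 ≈ 0.66849)
1/(-35903 - 44267) - j = 1/(-35903 - 44267) - 1*750778/1123103 = 1/(-80170) - 750778/1123103 = -1/80170 - 750778/1123103 = -60190995363/90039167510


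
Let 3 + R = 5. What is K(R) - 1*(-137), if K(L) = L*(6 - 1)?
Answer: 147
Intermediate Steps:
R = 2 (R = -3 + 5 = 2)
K(L) = 5*L (K(L) = L*5 = 5*L)
K(R) - 1*(-137) = 5*2 - 1*(-137) = 10 + 137 = 147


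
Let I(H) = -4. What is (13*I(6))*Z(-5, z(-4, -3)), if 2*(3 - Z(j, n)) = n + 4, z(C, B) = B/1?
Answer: -130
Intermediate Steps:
z(C, B) = B (z(C, B) = B*1 = B)
Z(j, n) = 1 - n/2 (Z(j, n) = 3 - (n + 4)/2 = 3 - (4 + n)/2 = 3 + (-2 - n/2) = 1 - n/2)
(13*I(6))*Z(-5, z(-4, -3)) = (13*(-4))*(1 - 1/2*(-3)) = -52*(1 + 3/2) = -52*5/2 = -130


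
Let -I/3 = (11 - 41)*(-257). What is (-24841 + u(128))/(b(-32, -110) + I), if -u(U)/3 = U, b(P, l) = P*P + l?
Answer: 25225/22216 ≈ 1.1354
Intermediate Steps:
b(P, l) = l + P**2 (b(P, l) = P**2 + l = l + P**2)
u(U) = -3*U
I = -23130 (I = -3*(11 - 41)*(-257) = -(-90)*(-257) = -3*7710 = -23130)
(-24841 + u(128))/(b(-32, -110) + I) = (-24841 - 3*128)/((-110 + (-32)**2) - 23130) = (-24841 - 384)/((-110 + 1024) - 23130) = -25225/(914 - 23130) = -25225/(-22216) = -25225*(-1/22216) = 25225/22216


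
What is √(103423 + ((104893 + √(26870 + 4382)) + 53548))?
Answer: √(261864 + 2*√7813) ≈ 511.90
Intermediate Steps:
√(103423 + ((104893 + √(26870 + 4382)) + 53548)) = √(103423 + ((104893 + √31252) + 53548)) = √(103423 + ((104893 + 2*√7813) + 53548)) = √(103423 + (158441 + 2*√7813)) = √(261864 + 2*√7813)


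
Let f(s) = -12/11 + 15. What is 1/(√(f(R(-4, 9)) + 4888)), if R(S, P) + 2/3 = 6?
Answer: √593131/53921 ≈ 0.014283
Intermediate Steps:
R(S, P) = 16/3 (R(S, P) = -⅔ + 6 = 16/3)
f(s) = 153/11 (f(s) = -12*1/11 + 15 = -12/11 + 15 = 153/11)
1/(√(f(R(-4, 9)) + 4888)) = 1/(√(153/11 + 4888)) = 1/(√(53921/11)) = 1/(√593131/11) = √593131/53921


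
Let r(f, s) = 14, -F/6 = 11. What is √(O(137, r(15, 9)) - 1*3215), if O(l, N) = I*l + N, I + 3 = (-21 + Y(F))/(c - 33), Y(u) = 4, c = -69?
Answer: I*√129210/6 ≈ 59.91*I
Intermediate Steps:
F = -66 (F = -6*11 = -66)
I = -17/6 (I = -3 + (-21 + 4)/(-69 - 33) = -3 - 17/(-102) = -3 - 17*(-1/102) = -3 + ⅙ = -17/6 ≈ -2.8333)
O(l, N) = N - 17*l/6 (O(l, N) = -17*l/6 + N = N - 17*l/6)
√(O(137, r(15, 9)) - 1*3215) = √((14 - 17/6*137) - 1*3215) = √((14 - 2329/6) - 3215) = √(-2245/6 - 3215) = √(-21535/6) = I*√129210/6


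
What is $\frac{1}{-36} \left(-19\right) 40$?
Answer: $\frac{190}{9} \approx 21.111$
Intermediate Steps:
$\frac{1}{-36} \left(-19\right) 40 = \left(- \frac{1}{36}\right) \left(-19\right) 40 = \frac{19}{36} \cdot 40 = \frac{190}{9}$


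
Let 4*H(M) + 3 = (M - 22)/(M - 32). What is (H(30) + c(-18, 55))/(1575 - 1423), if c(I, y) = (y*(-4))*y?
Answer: -48407/608 ≈ -79.617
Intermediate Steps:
H(M) = -¾ + (-22 + M)/(4*(-32 + M)) (H(M) = -¾ + ((M - 22)/(M - 32))/4 = -¾ + ((-22 + M)/(-32 + M))/4 = -¾ + (-22 + M)/(4*(-32 + M)))
c(I, y) = -4*y² (c(I, y) = (-4*y)*y = -4*y²)
(H(30) + c(-18, 55))/(1575 - 1423) = ((37 - 1*30)/(2*(-32 + 30)) - 4*55²)/(1575 - 1423) = ((½)*(37 - 30)/(-2) - 4*3025)/152 = ((½)*(-½)*7 - 12100)*(1/152) = (-7/4 - 12100)*(1/152) = -48407/4*1/152 = -48407/608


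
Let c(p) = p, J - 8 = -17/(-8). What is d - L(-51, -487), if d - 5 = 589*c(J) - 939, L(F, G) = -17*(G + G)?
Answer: -92227/8 ≈ -11528.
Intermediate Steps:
J = 81/8 (J = 8 - 17/(-8) = 8 - 17*(-⅛) = 8 + 17/8 = 81/8 ≈ 10.125)
L(F, G) = -34*G
d = 40237/8 (d = 5 + (589*(81/8) - 939) = 5 + (47709/8 - 939) = 5 + 40197/8 = 40237/8 ≈ 5029.6)
d - L(-51, -487) = 40237/8 - (-34)*(-487) = 40237/8 - 1*16558 = 40237/8 - 16558 = -92227/8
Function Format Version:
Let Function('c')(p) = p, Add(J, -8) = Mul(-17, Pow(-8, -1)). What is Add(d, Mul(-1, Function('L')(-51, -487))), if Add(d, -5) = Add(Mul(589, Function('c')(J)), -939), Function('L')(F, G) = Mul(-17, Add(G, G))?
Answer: Rational(-92227, 8) ≈ -11528.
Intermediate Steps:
J = Rational(81, 8) (J = Add(8, Mul(-17, Pow(-8, -1))) = Add(8, Mul(-17, Rational(-1, 8))) = Add(8, Rational(17, 8)) = Rational(81, 8) ≈ 10.125)
Function('L')(F, G) = Mul(-34, G) (Function('L')(F, G) = Mul(-17, Mul(2, G)) = Mul(-34, G))
d = Rational(40237, 8) (d = Add(5, Add(Mul(589, Rational(81, 8)), -939)) = Add(5, Add(Rational(47709, 8), -939)) = Add(5, Rational(40197, 8)) = Rational(40237, 8) ≈ 5029.6)
Add(d, Mul(-1, Function('L')(-51, -487))) = Add(Rational(40237, 8), Mul(-1, Mul(-34, -487))) = Add(Rational(40237, 8), Mul(-1, 16558)) = Add(Rational(40237, 8), -16558) = Rational(-92227, 8)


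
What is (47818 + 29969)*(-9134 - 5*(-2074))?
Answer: 96144732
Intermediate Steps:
(47818 + 29969)*(-9134 - 5*(-2074)) = 77787*(-9134 + 10370) = 77787*1236 = 96144732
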